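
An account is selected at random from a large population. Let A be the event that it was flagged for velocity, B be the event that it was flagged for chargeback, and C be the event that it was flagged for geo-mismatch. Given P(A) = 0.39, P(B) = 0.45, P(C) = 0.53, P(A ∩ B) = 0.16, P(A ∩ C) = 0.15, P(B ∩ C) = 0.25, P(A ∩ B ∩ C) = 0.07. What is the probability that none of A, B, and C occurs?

Apply inclusion-exclusion:
P(A ∪ B ∪ C) = 0.39 + 0.45 + 0.53 − 0.16 − 0.15 − 0.25 + 0.07 = 0.88
P(none) = 1 − 0.88 = 0.12

0.12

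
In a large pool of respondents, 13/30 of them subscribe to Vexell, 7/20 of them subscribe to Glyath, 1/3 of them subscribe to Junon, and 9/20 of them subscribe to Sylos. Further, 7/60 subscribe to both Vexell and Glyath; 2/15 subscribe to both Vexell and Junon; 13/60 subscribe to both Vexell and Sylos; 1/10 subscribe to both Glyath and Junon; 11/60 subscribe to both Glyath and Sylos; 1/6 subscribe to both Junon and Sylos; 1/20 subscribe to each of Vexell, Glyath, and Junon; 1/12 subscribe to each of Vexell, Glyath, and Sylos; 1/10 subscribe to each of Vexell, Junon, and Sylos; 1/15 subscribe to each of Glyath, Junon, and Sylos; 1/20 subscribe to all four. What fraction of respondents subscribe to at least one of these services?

P(at least one) = 13/30 + 7/20 + 1/3 + 9/20 − 7/60 − 2/15 − 13/60 − 1/10 − 11/60 − 1/6 + 1/20 + 1/12 + 1/10 + 1/15 − 1/20 = 9/10

9/10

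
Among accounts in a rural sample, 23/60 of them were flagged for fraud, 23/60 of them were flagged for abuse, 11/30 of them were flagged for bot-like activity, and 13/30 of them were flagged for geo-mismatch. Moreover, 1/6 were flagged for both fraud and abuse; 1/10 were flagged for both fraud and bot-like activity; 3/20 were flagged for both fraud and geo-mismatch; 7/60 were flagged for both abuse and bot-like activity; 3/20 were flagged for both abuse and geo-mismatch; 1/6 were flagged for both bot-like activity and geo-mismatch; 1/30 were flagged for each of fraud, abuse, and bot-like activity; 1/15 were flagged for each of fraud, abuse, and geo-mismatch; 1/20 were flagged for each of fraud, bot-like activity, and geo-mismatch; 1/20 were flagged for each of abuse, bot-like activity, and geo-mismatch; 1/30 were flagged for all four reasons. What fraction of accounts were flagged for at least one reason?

P(≥1) = 23/60 + 23/60 + 11/30 + 13/30 − 1/6 − 1/10 − 3/20 − 7/60 − 3/20 − 1/6 + 1/30 + 1/15 + 1/20 + 1/20 − 1/30 = 53/60

53/60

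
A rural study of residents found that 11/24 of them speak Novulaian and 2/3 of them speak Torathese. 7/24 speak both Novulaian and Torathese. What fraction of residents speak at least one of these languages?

Inclusion–exclusion gives
P(union) = 11/24 + 2/3 − 7/24 = 5/6

5/6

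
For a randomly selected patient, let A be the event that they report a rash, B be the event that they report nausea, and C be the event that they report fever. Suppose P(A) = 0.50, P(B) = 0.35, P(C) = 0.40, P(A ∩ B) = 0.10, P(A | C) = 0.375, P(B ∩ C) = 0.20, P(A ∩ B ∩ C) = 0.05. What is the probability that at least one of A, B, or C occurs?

0.85

P(A ∩ C) = P(C)·P(A|C) = 0.40 × 0.375 = 0.15
By inclusion–exclusion:
P(A ∪ B ∪ C) = 0.50 + 0.35 + 0.40 − 0.10 − 0.15 − 0.20 + 0.05 = 0.85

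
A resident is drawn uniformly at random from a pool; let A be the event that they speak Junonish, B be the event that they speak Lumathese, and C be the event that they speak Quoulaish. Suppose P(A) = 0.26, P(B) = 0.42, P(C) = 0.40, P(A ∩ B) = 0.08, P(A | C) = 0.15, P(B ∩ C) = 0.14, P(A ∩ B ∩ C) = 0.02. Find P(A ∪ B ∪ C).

0.82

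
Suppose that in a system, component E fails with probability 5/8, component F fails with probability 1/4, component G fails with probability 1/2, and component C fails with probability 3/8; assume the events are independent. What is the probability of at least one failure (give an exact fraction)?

P(none) = (1 − 5/8) × (1 − 1/4) × (1 − 1/2) × (1 − 3/8) = 3/8 × 3/4 × 1/2 × 5/8 = 45/512
P(at least one) = 1 − 45/512 = 467/512

467/512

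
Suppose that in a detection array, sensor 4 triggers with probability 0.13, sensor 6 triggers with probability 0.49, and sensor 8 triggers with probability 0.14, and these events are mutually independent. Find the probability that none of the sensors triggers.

0.381582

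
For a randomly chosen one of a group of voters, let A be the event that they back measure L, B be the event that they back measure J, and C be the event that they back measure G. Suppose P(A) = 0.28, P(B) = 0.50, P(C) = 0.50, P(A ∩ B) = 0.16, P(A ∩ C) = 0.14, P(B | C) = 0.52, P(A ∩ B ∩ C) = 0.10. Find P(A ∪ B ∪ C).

P(B ∩ C) = P(C)·P(B|C) = 0.50 × 0.52 = 0.26
By inclusion-exclusion,
P(A ∪ B ∪ C) = 0.28 + 0.50 + 0.50 − 0.16 − 0.14 − 0.26 + 0.10 = 0.82

0.82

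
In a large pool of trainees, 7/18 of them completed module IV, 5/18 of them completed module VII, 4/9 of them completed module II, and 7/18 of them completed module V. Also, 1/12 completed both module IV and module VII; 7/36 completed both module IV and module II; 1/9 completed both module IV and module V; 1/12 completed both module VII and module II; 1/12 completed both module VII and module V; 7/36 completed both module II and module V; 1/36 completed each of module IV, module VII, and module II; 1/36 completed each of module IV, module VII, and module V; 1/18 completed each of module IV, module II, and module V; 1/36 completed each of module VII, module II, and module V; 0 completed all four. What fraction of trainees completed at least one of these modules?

8/9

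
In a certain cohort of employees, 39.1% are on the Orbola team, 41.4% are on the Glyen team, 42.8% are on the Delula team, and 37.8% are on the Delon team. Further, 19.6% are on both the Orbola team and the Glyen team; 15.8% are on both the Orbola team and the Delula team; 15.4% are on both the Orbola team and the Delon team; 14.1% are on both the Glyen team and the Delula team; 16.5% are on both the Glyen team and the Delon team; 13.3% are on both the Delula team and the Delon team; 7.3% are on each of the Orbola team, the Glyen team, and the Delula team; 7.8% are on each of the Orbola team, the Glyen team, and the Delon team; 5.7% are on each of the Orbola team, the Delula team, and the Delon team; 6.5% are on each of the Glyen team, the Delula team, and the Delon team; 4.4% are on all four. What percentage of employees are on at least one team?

89.3%

Apply inclusion-exclusion:
P(≥1) = 39.1 + 41.4 + 42.8 + 37.8 − 19.6 − 15.8 − 15.4 − 14.1 − 16.5 − 13.3 + 7.3 + 7.8 + 5.7 + 6.5 − 4.4 = 89.3%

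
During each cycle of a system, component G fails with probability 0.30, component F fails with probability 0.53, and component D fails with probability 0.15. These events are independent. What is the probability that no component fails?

Since the events are independent, P(none) is the product of the individual non-occurrence probabilities.
P(none) = (1 − 0.30) × (1 − 0.53) × (1 − 0.15) = 0.70 × 0.47 × 0.85 = 0.27965

0.27965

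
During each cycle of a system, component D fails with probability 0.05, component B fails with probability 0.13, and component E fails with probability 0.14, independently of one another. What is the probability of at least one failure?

0.28921

Independence gives P(none) = ∏(1 − pᵢ).
P(none) = (1 − 0.05) × (1 − 0.13) × (1 − 0.14) = 0.95 × 0.87 × 0.86 = 0.71079
P(at least one) = 1 − 0.71079 = 0.28921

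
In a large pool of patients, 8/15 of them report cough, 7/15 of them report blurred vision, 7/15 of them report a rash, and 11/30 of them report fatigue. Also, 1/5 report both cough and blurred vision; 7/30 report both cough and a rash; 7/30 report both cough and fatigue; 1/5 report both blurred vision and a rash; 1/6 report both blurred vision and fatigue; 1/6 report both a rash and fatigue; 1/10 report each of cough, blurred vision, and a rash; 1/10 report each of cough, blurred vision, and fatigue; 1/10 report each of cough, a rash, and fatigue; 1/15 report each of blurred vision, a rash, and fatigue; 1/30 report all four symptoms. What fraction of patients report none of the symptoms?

1/30

Inclusion–exclusion gives
P(union) = 8/15 + 7/15 + 7/15 + 11/30 − 1/5 − 7/30 − 7/30 − 1/5 − 1/6 − 1/6 + 1/10 + 1/10 + 1/10 + 1/15 − 1/30 = 29/30
P(none) = 1 − 29/30 = 1/30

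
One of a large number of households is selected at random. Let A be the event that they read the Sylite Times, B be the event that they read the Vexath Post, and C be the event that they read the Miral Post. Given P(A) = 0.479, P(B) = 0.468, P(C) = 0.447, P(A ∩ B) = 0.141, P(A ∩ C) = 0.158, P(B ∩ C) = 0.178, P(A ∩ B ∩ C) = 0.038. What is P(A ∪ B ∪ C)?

P(A ∪ B ∪ C) = 0.479 + 0.468 + 0.447 − 0.141 − 0.158 − 0.178 + 0.038 = 0.955

0.955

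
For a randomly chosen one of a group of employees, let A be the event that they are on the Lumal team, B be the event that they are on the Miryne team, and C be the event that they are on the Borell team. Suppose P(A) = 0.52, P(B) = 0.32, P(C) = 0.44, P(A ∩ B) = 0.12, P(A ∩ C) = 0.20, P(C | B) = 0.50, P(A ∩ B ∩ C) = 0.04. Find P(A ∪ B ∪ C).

P(B ∩ C) = P(B)·P(C|B) = 0.32 × 0.50 = 0.16
P(A ∪ B ∪ C) = 0.52 + 0.32 + 0.44 − 0.12 − 0.20 − 0.16 + 0.04 = 0.84

0.84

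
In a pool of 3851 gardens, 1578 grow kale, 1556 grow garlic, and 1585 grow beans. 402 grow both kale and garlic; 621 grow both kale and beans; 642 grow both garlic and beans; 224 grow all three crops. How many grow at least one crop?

Apply inclusion-exclusion:
|union| = 1578 + 1556 + 1585 − 402 − 621 − 642 + 224 = 3278

3278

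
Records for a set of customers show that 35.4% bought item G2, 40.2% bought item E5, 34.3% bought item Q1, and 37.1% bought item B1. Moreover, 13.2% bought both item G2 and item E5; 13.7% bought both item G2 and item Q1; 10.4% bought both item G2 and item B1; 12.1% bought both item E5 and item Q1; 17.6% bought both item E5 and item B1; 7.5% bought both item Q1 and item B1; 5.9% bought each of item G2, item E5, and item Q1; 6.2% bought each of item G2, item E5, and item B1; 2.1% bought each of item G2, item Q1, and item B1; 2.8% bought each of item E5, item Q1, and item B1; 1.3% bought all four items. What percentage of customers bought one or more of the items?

P(≥1) = 35.4 + 40.2 + 34.3 + 37.1 − 13.2 − 13.7 − 10.4 − 12.1 − 17.6 − 7.5 + 5.9 + 6.2 + 2.1 + 2.8 − 1.3 = 88.2%

88.2%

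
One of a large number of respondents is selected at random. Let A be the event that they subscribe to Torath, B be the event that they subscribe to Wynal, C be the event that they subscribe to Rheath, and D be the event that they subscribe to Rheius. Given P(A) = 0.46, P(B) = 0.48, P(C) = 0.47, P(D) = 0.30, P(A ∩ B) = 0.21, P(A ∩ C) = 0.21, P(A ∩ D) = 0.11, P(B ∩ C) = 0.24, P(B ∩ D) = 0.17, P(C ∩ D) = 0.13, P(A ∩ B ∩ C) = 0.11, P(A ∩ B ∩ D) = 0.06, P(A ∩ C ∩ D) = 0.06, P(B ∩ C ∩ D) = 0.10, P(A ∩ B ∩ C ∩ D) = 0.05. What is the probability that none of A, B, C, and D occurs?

0.08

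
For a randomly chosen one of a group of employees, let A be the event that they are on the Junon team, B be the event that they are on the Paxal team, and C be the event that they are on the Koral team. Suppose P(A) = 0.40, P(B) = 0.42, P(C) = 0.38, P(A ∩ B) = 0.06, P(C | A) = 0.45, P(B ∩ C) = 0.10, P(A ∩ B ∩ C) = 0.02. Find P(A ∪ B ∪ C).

0.88

P(A ∩ C) = P(A)·P(C|A) = 0.40 × 0.45 = 0.18
P(A ∪ B ∪ C) = 0.40 + 0.42 + 0.38 − 0.06 − 0.18 − 0.10 + 0.02 = 0.88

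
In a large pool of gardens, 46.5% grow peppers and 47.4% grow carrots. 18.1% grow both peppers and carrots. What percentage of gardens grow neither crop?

24.2%

P(≥1) = 46.5 + 47.4 − 18.1 = 75.8%
P(none) = 100% − 75.8% = 24.2%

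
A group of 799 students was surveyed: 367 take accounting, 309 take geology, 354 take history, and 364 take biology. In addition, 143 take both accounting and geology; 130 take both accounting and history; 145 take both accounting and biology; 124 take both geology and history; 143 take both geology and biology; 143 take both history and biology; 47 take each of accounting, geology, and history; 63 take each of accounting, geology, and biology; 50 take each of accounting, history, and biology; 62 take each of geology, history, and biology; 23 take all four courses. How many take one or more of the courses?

765

Using inclusion–exclusion:
N(≥1) = 367 + 309 + 354 + 364 − 143 − 130 − 145 − 124 − 143 − 143 + 47 + 63 + 50 + 62 − 23 = 765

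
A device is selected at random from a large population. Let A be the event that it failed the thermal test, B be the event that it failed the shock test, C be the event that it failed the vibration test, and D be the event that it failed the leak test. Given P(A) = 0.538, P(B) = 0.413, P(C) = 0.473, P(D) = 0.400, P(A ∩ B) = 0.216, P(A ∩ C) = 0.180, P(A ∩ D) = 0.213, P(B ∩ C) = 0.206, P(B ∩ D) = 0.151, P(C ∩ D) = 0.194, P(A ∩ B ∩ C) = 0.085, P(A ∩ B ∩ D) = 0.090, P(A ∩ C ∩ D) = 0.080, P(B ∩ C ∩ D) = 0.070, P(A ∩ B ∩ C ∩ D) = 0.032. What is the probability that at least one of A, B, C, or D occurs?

P(A ∪ B ∪ C ∪ D) = 0.538 + 0.413 + 0.473 + 0.400 − 0.216 − 0.180 − 0.213 − 0.206 − 0.151 − 0.194 + 0.085 + 0.090 + 0.080 + 0.070 − 0.032 = 0.957

0.957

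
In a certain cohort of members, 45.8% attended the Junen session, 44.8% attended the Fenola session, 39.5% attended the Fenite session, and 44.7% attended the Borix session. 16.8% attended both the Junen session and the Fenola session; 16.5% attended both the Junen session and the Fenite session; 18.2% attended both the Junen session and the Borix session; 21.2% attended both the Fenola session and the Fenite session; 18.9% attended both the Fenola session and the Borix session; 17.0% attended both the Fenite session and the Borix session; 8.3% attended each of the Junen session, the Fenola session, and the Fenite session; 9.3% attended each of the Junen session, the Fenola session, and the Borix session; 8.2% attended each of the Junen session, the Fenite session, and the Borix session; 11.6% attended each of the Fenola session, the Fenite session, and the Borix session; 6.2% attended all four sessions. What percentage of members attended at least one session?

97.4%

By inclusion–exclusion:
P(at least one) = 45.8 + 44.8 + 39.5 + 44.7 − 16.8 − 16.5 − 18.2 − 21.2 − 18.9 − 17.0 + 8.3 + 9.3 + 8.2 + 11.6 − 6.2 = 97.4%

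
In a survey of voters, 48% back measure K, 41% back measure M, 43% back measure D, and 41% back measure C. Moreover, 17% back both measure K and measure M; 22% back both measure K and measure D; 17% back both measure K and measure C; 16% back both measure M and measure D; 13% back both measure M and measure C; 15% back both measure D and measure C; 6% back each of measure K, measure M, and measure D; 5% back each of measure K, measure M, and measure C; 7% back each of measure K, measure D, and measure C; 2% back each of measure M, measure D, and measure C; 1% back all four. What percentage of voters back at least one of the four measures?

P(union) = 48 + 41 + 43 + 41 − 17 − 22 − 17 − 16 − 13 − 15 + 6 + 5 + 7 + 2 − 1 = 92%

92%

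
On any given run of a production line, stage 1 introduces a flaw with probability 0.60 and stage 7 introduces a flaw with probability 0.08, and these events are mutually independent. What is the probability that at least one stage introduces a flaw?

P(none) = (1 − 0.60) × (1 − 0.08) = 0.40 × 0.92 = 0.368
P(at least one) = 1 − 0.368 = 0.632

0.632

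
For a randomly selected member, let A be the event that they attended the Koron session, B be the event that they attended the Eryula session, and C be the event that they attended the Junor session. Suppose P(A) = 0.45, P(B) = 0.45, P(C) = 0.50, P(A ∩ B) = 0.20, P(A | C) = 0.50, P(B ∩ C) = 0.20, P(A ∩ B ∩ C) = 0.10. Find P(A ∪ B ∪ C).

0.85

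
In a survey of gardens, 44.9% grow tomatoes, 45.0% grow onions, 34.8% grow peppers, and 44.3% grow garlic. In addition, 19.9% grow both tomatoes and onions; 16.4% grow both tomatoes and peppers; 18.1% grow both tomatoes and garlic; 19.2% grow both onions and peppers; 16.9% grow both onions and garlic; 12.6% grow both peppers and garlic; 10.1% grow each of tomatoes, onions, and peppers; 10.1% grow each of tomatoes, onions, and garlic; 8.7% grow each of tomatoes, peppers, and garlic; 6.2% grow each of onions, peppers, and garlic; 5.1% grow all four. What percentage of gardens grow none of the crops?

4.1%

P(≥1) = 44.9 + 45.0 + 34.8 + 44.3 − 19.9 − 16.4 − 18.1 − 19.2 − 16.9 − 12.6 + 10.1 + 10.1 + 8.7 + 6.2 − 5.1 = 95.9%
P(none) = 100% − 95.9% = 4.1%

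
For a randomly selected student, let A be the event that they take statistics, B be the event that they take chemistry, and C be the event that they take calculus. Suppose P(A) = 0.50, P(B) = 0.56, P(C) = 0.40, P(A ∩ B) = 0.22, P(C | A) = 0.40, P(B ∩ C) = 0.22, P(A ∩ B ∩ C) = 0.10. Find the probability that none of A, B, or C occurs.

0.08

P(A ∩ C) = P(A)·P(C|A) = 0.50 × 0.40 = 0.20
By inclusion–exclusion:
P(A ∪ B ∪ C) = 0.50 + 0.56 + 0.40 − 0.22 − 0.20 − 0.22 + 0.10 = 0.92
P(none) = 1 − 0.92 = 0.08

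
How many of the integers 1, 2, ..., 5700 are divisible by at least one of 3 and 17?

2124

⌊5700/3⌋ + ⌊5700/17⌋ − ⌊5700/51⌋ = 1900 + 335 − 111 = 2124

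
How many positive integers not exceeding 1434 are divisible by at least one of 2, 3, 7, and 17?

1048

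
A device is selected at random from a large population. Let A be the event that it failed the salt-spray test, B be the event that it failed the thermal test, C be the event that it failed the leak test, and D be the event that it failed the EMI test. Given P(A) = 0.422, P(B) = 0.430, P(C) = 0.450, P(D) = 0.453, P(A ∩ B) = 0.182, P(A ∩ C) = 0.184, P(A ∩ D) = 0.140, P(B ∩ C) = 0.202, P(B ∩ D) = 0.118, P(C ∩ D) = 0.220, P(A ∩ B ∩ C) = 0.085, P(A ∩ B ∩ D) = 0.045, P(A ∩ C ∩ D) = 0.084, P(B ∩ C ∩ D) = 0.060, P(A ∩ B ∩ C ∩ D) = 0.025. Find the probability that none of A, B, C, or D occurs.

Inclusion–exclusion gives
P(A ∪ B ∪ C ∪ D) = 0.422 + 0.430 + 0.450 + 0.453 − 0.182 − 0.184 − 0.140 − 0.202 − 0.118 − 0.220 + 0.085 + 0.045 + 0.084 + 0.060 − 0.025 = 0.958
P(none) = 1 − 0.958 = 0.042

0.042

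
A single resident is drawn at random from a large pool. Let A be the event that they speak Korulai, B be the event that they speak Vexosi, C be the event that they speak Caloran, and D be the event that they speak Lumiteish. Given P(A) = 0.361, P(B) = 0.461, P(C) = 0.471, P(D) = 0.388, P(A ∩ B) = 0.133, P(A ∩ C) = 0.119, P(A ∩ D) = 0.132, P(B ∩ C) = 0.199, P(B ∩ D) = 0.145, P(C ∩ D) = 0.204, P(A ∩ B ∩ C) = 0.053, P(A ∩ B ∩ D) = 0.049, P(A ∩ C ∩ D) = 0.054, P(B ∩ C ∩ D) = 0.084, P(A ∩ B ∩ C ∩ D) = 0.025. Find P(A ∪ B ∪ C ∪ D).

0.964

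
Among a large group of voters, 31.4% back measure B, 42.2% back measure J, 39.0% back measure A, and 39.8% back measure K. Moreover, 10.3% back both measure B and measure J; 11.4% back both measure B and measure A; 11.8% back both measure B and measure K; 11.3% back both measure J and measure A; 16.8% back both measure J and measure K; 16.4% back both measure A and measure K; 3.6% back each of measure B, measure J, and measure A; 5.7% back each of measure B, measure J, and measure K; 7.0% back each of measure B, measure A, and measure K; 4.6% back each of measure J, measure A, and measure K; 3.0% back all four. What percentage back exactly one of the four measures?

47.1%

By inclusion–exclusion (exactly-one form):
P(exactly one) = 31.4 + 42.2 + 39.0 + 39.8 − 2·10.3 − 2·11.4 − 2·11.8 − 2·11.3 − 2·16.8 − 2·16.4 + 3·3.6 + 3·5.7 + 3·7.0 + 3·4.6 − 4·3.0 = 47.1%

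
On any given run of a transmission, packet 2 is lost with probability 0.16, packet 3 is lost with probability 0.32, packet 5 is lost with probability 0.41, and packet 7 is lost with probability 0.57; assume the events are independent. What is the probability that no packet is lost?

0.14491344

P(none) = (1 − 0.16) × (1 − 0.32) × (1 − 0.41) × (1 − 0.57) = 0.84 × 0.68 × 0.59 × 0.43 = 0.14491344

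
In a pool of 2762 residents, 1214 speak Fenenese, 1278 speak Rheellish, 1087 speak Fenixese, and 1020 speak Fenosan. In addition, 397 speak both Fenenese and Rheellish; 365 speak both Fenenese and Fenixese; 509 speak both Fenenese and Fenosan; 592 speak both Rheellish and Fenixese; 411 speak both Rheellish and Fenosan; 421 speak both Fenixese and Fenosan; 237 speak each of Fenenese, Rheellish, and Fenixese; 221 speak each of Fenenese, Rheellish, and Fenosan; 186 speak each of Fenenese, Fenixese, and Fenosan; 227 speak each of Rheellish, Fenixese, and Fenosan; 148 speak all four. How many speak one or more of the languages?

Using inclusion–exclusion:
|at least one| = 1214 + 1278 + 1087 + 1020 − 397 − 365 − 509 − 592 − 411 − 421 + 237 + 221 + 186 + 227 − 148 = 2627

2627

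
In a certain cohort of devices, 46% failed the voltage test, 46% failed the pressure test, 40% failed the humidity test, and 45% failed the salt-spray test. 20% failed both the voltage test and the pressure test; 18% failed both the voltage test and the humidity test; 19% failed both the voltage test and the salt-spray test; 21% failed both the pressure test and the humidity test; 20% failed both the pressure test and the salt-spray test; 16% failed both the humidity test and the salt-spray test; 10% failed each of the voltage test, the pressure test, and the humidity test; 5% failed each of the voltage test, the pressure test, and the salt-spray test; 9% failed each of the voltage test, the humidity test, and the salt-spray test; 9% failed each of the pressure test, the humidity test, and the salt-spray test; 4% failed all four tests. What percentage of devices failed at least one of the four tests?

92%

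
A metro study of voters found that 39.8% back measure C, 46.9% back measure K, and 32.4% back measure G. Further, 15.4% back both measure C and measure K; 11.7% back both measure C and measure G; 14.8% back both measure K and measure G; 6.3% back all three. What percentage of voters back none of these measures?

16.5%

By inclusion–exclusion:
P(at least one) = 39.8 + 46.9 + 32.4 − 15.4 − 11.7 − 14.8 + 6.3 = 83.5%
P(none) = 100% − 83.5% = 16.5%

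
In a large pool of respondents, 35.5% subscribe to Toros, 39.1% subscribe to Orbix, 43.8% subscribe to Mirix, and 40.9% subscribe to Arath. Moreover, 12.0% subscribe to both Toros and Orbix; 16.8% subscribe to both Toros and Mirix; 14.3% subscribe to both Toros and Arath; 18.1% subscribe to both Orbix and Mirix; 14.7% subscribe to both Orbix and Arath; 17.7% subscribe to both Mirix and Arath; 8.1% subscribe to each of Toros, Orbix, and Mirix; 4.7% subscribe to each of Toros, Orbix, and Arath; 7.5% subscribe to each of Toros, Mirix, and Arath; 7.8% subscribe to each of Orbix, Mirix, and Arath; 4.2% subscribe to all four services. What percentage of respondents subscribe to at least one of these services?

By inclusion–exclusion:
P(union) = 35.5 + 39.1 + 43.8 + 40.9 − 12.0 − 16.8 − 14.3 − 18.1 − 14.7 − 17.7 + 8.1 + 4.7 + 7.5 + 7.8 − 4.2 = 89.6%

89.6%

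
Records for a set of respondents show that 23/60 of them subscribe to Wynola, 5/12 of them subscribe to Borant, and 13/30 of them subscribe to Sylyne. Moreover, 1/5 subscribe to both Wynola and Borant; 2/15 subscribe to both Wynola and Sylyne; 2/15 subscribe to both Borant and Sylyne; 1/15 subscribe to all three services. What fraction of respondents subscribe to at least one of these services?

5/6

Apply inclusion-exclusion:
P(at least one) = 23/60 + 5/12 + 13/30 − 1/5 − 2/15 − 2/15 + 1/15 = 5/6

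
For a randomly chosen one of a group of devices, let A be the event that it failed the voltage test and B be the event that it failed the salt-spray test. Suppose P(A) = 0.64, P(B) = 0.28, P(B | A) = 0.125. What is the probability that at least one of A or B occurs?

0.84

P(A ∩ B) = P(A)·P(B|A) = 0.64 × 0.125 = 0.08
By inclusion–exclusion:
P(A ∪ B) = 0.64 + 0.28 − 0.08 = 0.84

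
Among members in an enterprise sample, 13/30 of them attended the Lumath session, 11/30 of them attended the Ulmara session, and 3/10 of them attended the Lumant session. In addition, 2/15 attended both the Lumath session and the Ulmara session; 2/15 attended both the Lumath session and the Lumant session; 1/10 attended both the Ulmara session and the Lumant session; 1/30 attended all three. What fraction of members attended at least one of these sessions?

23/30

Inclusion–exclusion gives
P(union) = 13/30 + 11/30 + 3/10 − 2/15 − 2/15 − 1/10 + 1/30 = 23/30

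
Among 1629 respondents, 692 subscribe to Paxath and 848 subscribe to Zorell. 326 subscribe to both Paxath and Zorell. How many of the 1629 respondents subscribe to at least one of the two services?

N(≥1) = 692 + 848 − 326 = 1214

1214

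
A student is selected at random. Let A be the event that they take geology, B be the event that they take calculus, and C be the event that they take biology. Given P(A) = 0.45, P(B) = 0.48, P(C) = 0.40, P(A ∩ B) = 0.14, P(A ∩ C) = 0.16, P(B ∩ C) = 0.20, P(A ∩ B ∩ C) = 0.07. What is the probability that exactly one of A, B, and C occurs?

P(exactly one) = 0.45 + 0.48 + 0.40 − 2·0.14 − 2·0.16 − 2·0.20 + 3·0.07 = 0.54

0.54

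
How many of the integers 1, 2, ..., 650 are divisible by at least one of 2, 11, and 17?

372

⌊650/2⌋ + ⌊650/11⌋ + ⌊650/17⌋ − ⌊650/22⌋ − ⌊650/34⌋ − ⌊650/187⌋ + ⌊650/374⌋ = 325 + 59 + 38 − 29 − 19 − 3 + 1 = 372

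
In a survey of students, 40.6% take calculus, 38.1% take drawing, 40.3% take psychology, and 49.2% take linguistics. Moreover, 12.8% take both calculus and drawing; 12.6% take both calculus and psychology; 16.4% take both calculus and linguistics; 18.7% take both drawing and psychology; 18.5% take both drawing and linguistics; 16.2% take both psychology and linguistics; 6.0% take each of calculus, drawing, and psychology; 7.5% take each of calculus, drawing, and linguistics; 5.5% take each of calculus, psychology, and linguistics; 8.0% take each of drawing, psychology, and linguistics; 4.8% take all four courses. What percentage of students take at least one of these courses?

95.2%

P(at least one) = 40.6 + 38.1 + 40.3 + 49.2 − 12.8 − 12.6 − 16.4 − 18.7 − 18.5 − 16.2 + 6.0 + 7.5 + 5.5 + 8.0 − 4.8 = 95.2%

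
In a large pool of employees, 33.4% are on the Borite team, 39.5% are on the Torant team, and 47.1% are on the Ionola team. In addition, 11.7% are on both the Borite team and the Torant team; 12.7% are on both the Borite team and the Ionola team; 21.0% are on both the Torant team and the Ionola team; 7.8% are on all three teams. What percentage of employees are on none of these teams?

By inclusion-exclusion,
P(union) = 33.4 + 39.5 + 47.1 − 11.7 − 12.7 − 21.0 + 7.8 = 82.4%
P(none) = 100% − 82.4% = 17.6%

17.6%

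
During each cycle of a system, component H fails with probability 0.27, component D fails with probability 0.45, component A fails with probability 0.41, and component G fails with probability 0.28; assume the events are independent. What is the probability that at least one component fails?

0.8294428

Independence gives P(none) = ∏(1 − pᵢ).
P(none) = (1 − 0.27) × (1 − 0.45) × (1 − 0.41) × (1 − 0.28) = 0.73 × 0.55 × 0.59 × 0.72 = 0.1705572
P(at least one) = 1 − 0.1705572 = 0.8294428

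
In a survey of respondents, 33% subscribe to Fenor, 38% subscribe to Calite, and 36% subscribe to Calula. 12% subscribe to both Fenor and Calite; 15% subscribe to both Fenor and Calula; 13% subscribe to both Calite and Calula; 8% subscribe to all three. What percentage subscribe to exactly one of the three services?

By inclusion–exclusion (exactly-one form):
P(exactly one) = 33 + 38 + 36 − 2·12 − 2·15 − 2·13 + 3·8 = 51%

51%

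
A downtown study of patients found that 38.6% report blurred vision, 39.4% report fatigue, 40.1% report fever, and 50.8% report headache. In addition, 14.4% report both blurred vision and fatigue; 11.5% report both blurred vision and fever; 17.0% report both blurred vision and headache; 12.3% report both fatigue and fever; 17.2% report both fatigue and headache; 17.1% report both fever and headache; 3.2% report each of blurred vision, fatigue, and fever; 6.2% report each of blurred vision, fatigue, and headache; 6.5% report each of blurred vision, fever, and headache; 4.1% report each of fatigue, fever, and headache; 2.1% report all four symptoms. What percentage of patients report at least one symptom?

97.3%

Using inclusion–exclusion:
P(at least one) = 38.6 + 39.4 + 40.1 + 50.8 − 14.4 − 11.5 − 17.0 − 12.3 − 17.2 − 17.1 + 3.2 + 6.2 + 6.5 + 4.1 − 2.1 = 97.3%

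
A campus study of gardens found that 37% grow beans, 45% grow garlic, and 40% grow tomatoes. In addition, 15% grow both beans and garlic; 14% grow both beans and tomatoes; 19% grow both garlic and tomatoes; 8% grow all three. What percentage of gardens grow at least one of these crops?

By inclusion-exclusion,
P(union) = 37 + 45 + 40 − 15 − 14 − 19 + 8 = 82%

82%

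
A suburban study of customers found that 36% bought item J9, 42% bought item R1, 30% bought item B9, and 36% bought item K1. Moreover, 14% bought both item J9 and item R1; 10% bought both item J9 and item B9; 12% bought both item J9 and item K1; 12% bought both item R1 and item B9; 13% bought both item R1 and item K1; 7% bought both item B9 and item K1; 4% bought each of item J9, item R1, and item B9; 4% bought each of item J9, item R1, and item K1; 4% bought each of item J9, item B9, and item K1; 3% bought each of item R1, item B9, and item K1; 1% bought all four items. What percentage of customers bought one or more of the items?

90%

By inclusion–exclusion:
P(union) = 36 + 42 + 30 + 36 − 14 − 10 − 12 − 12 − 13 − 7 + 4 + 4 + 4 + 3 − 1 = 90%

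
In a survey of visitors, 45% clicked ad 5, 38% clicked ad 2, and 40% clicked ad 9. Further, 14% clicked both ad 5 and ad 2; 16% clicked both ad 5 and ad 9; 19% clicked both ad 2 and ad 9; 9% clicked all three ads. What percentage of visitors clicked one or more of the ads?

P(≥1) = 45 + 38 + 40 − 14 − 16 − 19 + 9 = 83%

83%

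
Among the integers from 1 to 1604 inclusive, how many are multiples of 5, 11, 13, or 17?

589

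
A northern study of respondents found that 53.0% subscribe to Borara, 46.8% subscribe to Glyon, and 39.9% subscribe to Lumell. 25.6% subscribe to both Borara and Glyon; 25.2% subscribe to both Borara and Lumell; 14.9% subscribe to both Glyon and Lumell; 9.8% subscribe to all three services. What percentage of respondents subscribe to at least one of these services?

By inclusion-exclusion,
P(at least one) = 53.0 + 46.8 + 39.9 − 25.6 − 25.2 − 14.9 + 9.8 = 83.8%

83.8%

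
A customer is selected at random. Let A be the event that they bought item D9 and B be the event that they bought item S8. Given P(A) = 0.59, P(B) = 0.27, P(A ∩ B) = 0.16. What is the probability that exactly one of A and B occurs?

Using the inclusion–exclusion count for exactly one event:
P(exactly one) = 0.59 + 0.27 − 2·0.16 = 0.54

0.54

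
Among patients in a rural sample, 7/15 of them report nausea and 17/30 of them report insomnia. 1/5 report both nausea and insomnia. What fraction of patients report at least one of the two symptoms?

5/6

By inclusion–exclusion:
P(≥1) = 7/15 + 17/30 − 1/5 = 5/6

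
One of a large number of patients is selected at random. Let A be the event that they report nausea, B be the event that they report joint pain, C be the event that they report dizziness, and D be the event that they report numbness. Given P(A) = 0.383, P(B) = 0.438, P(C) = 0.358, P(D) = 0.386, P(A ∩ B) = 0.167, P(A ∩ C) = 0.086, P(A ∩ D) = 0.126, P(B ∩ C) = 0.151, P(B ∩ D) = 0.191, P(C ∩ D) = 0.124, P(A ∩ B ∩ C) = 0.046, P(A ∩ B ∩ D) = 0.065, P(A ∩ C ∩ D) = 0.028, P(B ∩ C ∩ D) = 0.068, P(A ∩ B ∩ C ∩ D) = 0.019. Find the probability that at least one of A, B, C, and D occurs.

0.908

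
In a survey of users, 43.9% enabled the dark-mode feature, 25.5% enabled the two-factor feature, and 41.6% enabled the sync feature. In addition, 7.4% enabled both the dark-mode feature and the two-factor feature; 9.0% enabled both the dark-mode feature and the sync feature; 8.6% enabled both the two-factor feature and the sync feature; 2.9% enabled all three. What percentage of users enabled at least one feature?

P(at least one) = 43.9 + 25.5 + 41.6 − 7.4 − 9.0 − 8.6 + 2.9 = 88.9%

88.9%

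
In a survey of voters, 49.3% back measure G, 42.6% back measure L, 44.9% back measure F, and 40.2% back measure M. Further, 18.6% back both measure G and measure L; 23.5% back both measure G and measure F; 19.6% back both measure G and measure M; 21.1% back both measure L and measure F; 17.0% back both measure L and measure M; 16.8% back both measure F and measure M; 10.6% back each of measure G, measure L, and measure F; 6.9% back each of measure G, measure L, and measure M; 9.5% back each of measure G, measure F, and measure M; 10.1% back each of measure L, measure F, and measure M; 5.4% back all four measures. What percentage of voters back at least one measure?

92.1%

P(union) = 49.3 + 42.6 + 44.9 + 40.2 − 18.6 − 23.5 − 19.6 − 21.1 − 17.0 − 16.8 + 10.6 + 6.9 + 9.5 + 10.1 − 5.4 = 92.1%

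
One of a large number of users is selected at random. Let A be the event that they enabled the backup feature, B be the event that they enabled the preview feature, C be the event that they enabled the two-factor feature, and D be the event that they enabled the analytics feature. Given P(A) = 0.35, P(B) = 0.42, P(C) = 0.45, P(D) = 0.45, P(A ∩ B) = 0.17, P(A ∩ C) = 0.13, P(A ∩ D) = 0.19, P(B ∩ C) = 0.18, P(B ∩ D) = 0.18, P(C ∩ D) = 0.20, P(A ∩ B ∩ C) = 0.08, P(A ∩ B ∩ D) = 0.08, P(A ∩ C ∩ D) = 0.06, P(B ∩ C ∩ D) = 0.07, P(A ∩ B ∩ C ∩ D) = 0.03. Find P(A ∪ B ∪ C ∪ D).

0.88

By inclusion–exclusion:
P(A ∪ B ∪ C ∪ D) = 0.35 + 0.42 + 0.45 + 0.45 − 0.17 − 0.13 − 0.19 − 0.18 − 0.18 − 0.20 + 0.08 + 0.08 + 0.06 + 0.07 − 0.03 = 0.88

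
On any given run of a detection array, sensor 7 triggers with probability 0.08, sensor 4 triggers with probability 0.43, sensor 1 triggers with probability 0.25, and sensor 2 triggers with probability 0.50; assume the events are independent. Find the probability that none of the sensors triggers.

0.19665

Since the events are independent, P(none) is the product of the individual non-occurrence probabilities.
P(none) = (1 − 0.08) × (1 − 0.43) × (1 − 0.25) × (1 − 0.50) = 0.92 × 0.57 × 0.75 × 0.50 = 0.19665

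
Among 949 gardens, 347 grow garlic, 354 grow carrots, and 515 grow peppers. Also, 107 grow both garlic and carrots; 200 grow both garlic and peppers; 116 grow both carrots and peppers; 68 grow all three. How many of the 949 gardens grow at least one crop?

861

By inclusion–exclusion:
|at least one| = 347 + 354 + 515 − 107 − 200 − 116 + 68 = 861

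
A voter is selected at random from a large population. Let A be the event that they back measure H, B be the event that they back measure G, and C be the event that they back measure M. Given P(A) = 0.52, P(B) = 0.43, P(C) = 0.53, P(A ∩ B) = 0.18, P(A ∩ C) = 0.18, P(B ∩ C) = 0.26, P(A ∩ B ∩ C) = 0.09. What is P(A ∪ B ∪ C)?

0.95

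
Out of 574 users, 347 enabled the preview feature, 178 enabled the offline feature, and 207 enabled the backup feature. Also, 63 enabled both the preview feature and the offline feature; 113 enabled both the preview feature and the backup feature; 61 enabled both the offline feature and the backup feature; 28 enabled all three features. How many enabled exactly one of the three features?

342

By inclusion–exclusion (exactly-one form):
|exactly one| = 347 + 178 + 207 − 2·63 − 2·113 − 2·61 + 3·28 = 342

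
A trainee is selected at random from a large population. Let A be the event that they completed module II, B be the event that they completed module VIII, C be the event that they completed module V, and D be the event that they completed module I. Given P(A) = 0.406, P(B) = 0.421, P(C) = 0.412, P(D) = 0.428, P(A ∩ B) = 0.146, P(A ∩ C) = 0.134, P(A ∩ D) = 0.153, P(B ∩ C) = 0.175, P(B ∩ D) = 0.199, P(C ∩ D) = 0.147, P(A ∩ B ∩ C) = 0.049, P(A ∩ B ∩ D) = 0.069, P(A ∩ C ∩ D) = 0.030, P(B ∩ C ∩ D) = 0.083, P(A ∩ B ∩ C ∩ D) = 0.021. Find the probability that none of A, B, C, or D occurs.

0.077

By inclusion–exclusion:
P(A ∪ B ∪ C ∪ D) = 0.406 + 0.421 + 0.412 + 0.428 − 0.146 − 0.134 − 0.153 − 0.175 − 0.199 − 0.147 + 0.049 + 0.069 + 0.030 + 0.083 − 0.021 = 0.923
P(none) = 1 − 0.923 = 0.077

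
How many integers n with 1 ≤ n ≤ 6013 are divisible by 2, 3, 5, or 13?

Using inclusion–exclusion:
floor(6013/2) + floor(6013/3) + floor(6013/5) + floor(6013/13) − floor(6013/6) − floor(6013/10) − floor(6013/26) − floor(6013/15) − floor(6013/39) − floor(6013/65) + floor(6013/30) + floor(6013/78) + floor(6013/130) + floor(6013/195) − floor(6013/390) = 3006 + 2004 + 1202 + 462 − 1002 − 601 − 231 − 400 − 154 − 92 + 200 + 77 + 46 + 30 − 15 = 4532

4532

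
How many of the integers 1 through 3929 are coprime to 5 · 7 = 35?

2695

By inclusion–exclusion:
785 + 561 − 112 = 1234
3929 − 1234 = 2695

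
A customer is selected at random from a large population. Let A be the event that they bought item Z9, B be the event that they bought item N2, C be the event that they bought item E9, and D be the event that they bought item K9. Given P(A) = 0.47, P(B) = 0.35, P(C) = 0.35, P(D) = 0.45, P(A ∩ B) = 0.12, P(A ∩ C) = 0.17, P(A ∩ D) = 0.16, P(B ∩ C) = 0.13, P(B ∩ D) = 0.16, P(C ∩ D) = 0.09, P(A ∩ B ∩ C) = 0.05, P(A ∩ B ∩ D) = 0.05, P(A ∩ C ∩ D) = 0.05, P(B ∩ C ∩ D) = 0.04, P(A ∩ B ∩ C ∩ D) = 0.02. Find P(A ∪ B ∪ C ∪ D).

0.96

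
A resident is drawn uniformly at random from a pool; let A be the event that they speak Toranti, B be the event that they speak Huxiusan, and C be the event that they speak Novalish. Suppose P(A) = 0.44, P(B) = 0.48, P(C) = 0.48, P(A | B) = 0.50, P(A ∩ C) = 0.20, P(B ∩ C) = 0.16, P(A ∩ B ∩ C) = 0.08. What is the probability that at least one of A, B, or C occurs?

0.88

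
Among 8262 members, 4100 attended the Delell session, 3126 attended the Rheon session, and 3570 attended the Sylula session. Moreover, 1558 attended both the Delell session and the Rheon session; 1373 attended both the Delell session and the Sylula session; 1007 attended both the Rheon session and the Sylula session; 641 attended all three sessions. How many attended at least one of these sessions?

N(≥1) = 4100 + 3126 + 3570 − 1558 − 1373 − 1007 + 641 = 7499

7499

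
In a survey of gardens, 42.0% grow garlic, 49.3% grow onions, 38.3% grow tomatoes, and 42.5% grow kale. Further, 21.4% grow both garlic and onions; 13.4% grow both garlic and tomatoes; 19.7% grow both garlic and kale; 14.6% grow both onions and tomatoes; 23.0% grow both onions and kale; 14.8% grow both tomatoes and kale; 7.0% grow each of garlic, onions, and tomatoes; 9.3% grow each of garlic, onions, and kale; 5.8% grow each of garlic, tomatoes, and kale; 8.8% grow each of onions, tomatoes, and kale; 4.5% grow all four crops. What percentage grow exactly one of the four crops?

33.0%

By inclusion–exclusion (exactly-one form):
P(exactly one) = 42.0 + 49.3 + 38.3 + 42.5 − 2·21.4 − 2·13.4 − 2·19.7 − 2·14.6 − 2·23.0 − 2·14.8 + 3·7.0 + 3·9.3 + 3·5.8 + 3·8.8 − 4·4.5 = 33.0%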